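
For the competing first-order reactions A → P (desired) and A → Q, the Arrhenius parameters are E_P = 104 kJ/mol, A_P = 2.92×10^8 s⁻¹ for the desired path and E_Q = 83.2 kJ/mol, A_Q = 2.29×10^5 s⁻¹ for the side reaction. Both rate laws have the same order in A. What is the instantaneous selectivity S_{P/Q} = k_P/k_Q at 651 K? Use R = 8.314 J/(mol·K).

k_P/k_Q = (A_P/A_Q)·exp[−(E_P−E_Q)/(RT)] = (A_P/A_Q)·exp[(E_Q−E_P)/(RT)].
(E_Q−E_P)/(RT) = (83.2−104)×10³/(8.314×651) = -20800/5412 = -3.843.
k_P/k_Q = (2.92×10^8/2.29×10^5)·exp(-3.843) = 1275 × 0.02143 = 27.3.
Since E_P > E_Q, raising the temperature improves selectivity toward P.

27.3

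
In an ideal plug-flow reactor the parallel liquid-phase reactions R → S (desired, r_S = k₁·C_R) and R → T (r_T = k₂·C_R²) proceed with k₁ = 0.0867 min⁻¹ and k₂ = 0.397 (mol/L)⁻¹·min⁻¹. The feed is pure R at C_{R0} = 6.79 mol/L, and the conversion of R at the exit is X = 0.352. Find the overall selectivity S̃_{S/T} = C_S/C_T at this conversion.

C_R = C_{R0}(1−X) = 4.400 mol/L.
Along a PFR/batch, dC_S/dC_R = −r_S/(r_S+r_T) = −k₁/(k₁+k₂·C_R).
Integrating from C_{R0} to C_R: C_S = (0.0867/0.397)·ln[(0.0867+0.397·6.79)/(0.0867+0.397·4.40)] = 0.2184·ln(2.782/1.833) = 0.09109 mol/L.
C_T = (C_{R0}−C_R)−C_S = 2.299 mol/L; S̃_{S/T} = 0.09109/2.299 = 0.0396.

0.0396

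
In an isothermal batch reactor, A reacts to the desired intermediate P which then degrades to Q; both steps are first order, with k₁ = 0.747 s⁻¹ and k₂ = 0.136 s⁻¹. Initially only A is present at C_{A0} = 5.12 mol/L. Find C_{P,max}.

For a first-order series the maximum intermediate yield is C_{P,max}/C_{A0} = (k₁/k₂)^[k₂/(k₂−k₁)].
= (0.747/0.136)^(0.136/(0.136−0.747)) = (5.493)^(-0.2226) = 0.6844.
C_{P,max} = 0.6844×5.12 = 3.50 mol/L.

3.50 mol/L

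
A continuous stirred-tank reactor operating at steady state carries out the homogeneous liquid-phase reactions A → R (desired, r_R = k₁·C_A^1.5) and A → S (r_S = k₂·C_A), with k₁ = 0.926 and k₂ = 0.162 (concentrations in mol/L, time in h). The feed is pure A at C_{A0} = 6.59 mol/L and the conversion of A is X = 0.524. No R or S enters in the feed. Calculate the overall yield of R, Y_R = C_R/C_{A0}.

0.477

Exit C_A = C_{A0}(1−X) = 6.59×0.476 = 3.137 mol/L.
Rates in a CSTR are evaluated at the outlet concentration: r_R = 0.926×3.137^1.5 = 5.145, r_S = 0.162×3.137 = 0.5082.
Fraction of consumed A going to R: r_R/(r_R+r_S) = 0.9101.
C_R = 0.9101·C_{A0}·X = 0.9101×6.59×0.524 = 3.14 mol/L; Y_R = C_R/C_{A0} = 0.477.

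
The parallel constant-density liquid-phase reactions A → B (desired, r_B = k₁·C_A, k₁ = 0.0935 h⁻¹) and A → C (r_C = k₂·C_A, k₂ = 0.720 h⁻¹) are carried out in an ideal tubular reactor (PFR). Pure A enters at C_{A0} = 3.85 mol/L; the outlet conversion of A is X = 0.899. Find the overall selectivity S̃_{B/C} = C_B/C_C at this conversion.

C_A = C_{A0}(1−X) = 0.3888 mol/L.
Both paths are first order in A, so the instantaneous fraction to B is constant: dC_B/d(−C_A) = k₁/(k₁+k₂) = 0.1149.
C_B = 0.1149·(C_{A0}−C_A) = 0.1149×3.461 = 0.398 mol/L.
C_C = (C_{A0}−C_A)−C_B = 3.063 mol/L; S̃_{B/C} = 0.3978/3.063 = 0.130.

0.130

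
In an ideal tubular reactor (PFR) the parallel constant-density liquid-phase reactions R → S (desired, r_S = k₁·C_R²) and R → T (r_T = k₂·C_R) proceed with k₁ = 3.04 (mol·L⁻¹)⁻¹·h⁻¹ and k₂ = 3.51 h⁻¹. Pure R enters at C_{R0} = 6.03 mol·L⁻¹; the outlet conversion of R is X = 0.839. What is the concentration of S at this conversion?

C_R = C_{R0}(1−X) = 0.9708 mol·L⁻¹.
Along a PFR/batch, dC_T/dC_R = −r_T/(r_S+r_T) = −k₂/(k₂+k₁·C_R).
Integrating from C_{R0} to C_R: C_T = (3.51/3.04)·ln[(3.51+3.04·6.03)/(3.51+3.04·0.971)] = 1.155·ln(21.84/6.461) = 1.406 mol·L⁻¹.
Then C_S = (C_{R0}−C_R) − C_T = 5.059 − 1.406 = 3.653 mol·L⁻¹.

3.65 mol·L⁻¹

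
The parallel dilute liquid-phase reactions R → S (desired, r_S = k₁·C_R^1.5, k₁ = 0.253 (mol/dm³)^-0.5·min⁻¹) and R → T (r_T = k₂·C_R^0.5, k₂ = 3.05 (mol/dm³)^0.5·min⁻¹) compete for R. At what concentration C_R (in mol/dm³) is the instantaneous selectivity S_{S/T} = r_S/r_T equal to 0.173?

S_{S/T} = (k₁/k₂)·C_R ⇒ C_R = S·k₂/k₁.
= 0.173×3.05/0.253 = 2.09 mol/dm³.

2.09 mol/dm³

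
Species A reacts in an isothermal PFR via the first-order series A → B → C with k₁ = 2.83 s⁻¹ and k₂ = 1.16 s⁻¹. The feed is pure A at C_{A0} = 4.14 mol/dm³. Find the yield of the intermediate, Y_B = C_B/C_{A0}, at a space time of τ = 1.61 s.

0.244

For first-order series with pure A initially, C_B(τ) = k₁C_{A0}/(k₂−k₁)·(e^(−k₁τ) − e^(−k₂τ)).
e^(−k₁τ) = e^(−2.83×1.61) = e^(−4.556) = 0.01050; e^(−k₂τ) = e^(−1.868) = 0.1545.
C_B = 2.83×4.14/(1.16−2.83) × (0.01050−0.1545) = (-7.016)×(-0.1440) = 1.010 mol/dm³.
Y_B = C_B/C_{A0} = 1.010/4.14 = 0.244.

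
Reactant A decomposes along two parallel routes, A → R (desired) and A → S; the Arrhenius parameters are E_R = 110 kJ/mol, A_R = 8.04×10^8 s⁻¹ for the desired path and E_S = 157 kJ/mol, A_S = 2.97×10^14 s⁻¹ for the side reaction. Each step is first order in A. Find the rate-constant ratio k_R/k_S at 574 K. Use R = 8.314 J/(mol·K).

k_R/k_S = (A_R/A_S)·exp[−(E_R−E_S)/(RT)] = (A_R/A_S)·exp[(E_S−E_R)/(RT)].
(E_S−E_R)/(RT) = (157−110)×10³/(8.314×574) = 47000/4772 = 9.849.
k_R/k_S = (8.04×10^8/2.97×10^14)·exp(9.849) = 2.707×10^-6 × 18932 = 0.0513.
Since E_R < E_S, lowering the temperature improves selectivity toward R.

0.0513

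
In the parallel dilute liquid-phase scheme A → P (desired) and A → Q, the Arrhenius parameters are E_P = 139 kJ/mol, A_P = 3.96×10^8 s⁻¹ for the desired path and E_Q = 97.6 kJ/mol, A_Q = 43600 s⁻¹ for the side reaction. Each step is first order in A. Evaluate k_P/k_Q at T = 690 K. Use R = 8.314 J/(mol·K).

6.67

Since both paths have the same order in A, the concentration cancels and S_{P/Q} = k_P/k_Q = (A_P/A_Q)·exp[(E_Q−E_P)/(RT)].
(E_Q−E_P)/(RT) = (97.6−139)×10³/(8.314×690) = -41400/5737 = -7.217.
k_P/k_Q = (3.96×10^8/43600)·exp(-7.217) = 9083 × 7.342×10^-4 = 6.67.
Since E_P > E_Q, raising the temperature improves selectivity toward P.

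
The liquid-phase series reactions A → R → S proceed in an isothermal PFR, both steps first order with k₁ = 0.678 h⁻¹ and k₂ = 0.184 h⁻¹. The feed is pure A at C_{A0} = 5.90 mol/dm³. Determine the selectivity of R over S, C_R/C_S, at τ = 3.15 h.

2.20

For first-order series with pure A initially, C_R(τ) = k₁C_{A0}/(k₂−k₁)·(e^(−k₁τ) − e^(−k₂τ)).
e^(−k₁τ) = e^(−0.678×3.15) = e^(−2.136) = 0.1182; e^(−k₂τ) = e^(−0.5796) = 0.5601.
C_R = 0.678×5.90/(0.184−0.678) × (0.1182−0.5601) = (-8.098)×(-0.4420) = 3.579 mol/dm³.
C_A = C_{A0}e^(−k₁τ) = 0.6972 mol/dm³, so C_S = C_{A0}−C_A−C_R = 1.624 mol/dm³; C_R/C_S = 2.20.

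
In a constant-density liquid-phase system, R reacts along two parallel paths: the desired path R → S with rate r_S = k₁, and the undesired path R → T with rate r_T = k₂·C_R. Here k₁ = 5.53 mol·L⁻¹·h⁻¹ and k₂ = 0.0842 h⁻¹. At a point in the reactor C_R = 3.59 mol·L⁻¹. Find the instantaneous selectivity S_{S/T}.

18.3

S_{S/T} = r_S/r_T = (k₁)/(k₂·C_R) = (k₁/k₂)·C_R⁻¹.
= (5.53) / (0.0842×3.590) = 5.530/0.3023 = 18.3.
The undesired path is higher order in R, so low C_R (CSTR or dilute feed) favours S.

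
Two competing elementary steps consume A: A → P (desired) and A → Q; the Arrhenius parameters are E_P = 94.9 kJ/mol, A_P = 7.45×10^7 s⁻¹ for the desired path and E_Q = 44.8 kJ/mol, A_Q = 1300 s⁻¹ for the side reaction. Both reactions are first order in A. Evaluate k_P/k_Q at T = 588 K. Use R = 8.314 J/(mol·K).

Since both paths have the same order in A, the concentration cancels and S_{P/Q} = k_P/k_Q = (A_P/A_Q)·exp[(E_Q−E_P)/(RT)].
(E_Q−E_P)/(RT) = (44.8−94.9)×10³/(8.314×588) = -50100/4889 = -10.25.
k_P/k_Q = (7.45×10^7/1300)·exp(-10.25) = 57308 × 3.542×10^-5 = 2.03.

2.03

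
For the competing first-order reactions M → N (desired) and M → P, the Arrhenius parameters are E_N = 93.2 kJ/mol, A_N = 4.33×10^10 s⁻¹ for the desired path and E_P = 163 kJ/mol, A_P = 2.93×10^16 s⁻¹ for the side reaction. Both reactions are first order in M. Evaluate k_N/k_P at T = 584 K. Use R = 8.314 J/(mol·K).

2.59

k_N/k_P = (A_N/A_P)·exp[−(E_N−E_P)/(RT)] = (A_N/A_P)·exp[(E_P−E_N)/(RT)].
(E_P−E_N)/(RT) = (163−93.2)×10³/(8.314×584) = 69800/4855 = 14.38.
k_N/k_P = (4.33×10^10/2.93×10^16)·exp(14.38) = 1.478×10^-6 × 1.751×10^6 = 2.59.
Since E_N < E_P, lowering the temperature improves selectivity toward N.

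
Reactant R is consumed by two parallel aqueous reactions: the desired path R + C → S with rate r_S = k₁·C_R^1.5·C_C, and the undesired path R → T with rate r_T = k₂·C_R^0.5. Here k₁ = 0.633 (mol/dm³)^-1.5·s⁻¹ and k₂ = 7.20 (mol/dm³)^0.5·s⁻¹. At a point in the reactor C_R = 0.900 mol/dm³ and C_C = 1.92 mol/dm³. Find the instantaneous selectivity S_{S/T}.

0.152

S_{S/T} = r_S/r_T = (k₁·C_R^1.5·C_C)/(k₂·C_R^0.5) = (k₁/k₂)·C_R·C_C.
= (0.633×0.9000^1.5×1.920) / (7.20×0.9000^0.5) = 1.038/6.831 = 0.152.
Since the desired path is higher order in R, keeping C_R high (PFR or concentrated feed) favours S.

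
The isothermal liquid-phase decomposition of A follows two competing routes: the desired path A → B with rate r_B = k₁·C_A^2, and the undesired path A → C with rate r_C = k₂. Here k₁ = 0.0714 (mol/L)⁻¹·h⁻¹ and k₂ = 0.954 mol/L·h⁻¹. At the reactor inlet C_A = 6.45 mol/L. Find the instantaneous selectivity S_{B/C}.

3.11

S_{B/C} = r_B/r_C = (k₁·C_A^2)/(k₂) = (k₁/k₂)·C_A^2.
= (0.0714×6.450^2) / (0.954) = 2.970/0.9540 = 3.11.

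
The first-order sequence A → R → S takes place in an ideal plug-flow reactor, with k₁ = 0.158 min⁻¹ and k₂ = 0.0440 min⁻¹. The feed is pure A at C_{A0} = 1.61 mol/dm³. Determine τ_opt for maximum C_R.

11.2 min

The intermediate peaks when r₁ = r₂, i.e. k₁e^(−k₁τ) = k₂e^(−k₂τ), giving τ_opt = ln(k₂/k₁)/(k₂−k₁).
= ln(0.0440/0.158)/(0.0440−0.158) = ln(0.2785)/-0.1140 = -1.278/-0.1140 = 11.2 min.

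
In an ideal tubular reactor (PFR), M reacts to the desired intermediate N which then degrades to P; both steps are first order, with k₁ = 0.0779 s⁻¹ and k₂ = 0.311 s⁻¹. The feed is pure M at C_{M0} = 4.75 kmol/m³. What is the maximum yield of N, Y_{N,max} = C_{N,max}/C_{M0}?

At the optimum, C_{N,max}/C_{M0} = (k₁/k₂)^[k₂/(k₂−k₁)].
= (0.0779/0.311)^(0.311/(0.311−0.0779)) = (0.2505)^(1.334) = 0.1577.

0.158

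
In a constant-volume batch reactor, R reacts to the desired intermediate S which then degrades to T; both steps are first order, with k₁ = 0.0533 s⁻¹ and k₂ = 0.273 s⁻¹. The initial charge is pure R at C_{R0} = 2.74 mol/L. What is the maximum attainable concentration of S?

0.360 mol/L

At the optimum, C_{S,max}/C_{R0} = (k₁/k₂)^[k₂/(k₂−k₁)].
= (0.0533/0.273)^(0.273/(0.273−0.0533)) = (0.1952)^(1.243) = 0.1314.
C_{S,max} = 0.1314×2.74 = 0.360 mol/L.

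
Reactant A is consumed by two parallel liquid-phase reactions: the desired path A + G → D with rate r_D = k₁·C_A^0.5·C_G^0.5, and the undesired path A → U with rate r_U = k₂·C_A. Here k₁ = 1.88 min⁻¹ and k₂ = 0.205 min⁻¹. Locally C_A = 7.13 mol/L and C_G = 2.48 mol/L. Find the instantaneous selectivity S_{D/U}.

5.41

S_{D/U} = r_D/r_U = (k₁·C_A^0.5·C_G^0.5)/(k₂·C_A) = (k₁/k₂)·C_A^-0.5·C_G^0.5.
= (1.88×7.130^0.5×2.480^0.5) / (0.205×7.130) = 7.905/1.462 = 5.41.
The undesired path is higher order in A, so low C_A (CSTR or dilute feed) favours D.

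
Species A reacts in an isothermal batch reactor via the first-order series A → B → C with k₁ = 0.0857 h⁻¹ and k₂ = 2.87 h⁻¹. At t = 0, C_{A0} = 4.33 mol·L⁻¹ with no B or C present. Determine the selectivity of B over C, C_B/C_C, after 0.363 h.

The intermediate concentration in a first-order A→B→C sequence is C_B = k₁C_{A0}(e^(−k₁t) − e^(−k₂t))/(k₂−k₁).
e^(−k₁t) = e^(−0.0857×0.363) = e^(−0.03111) = 0.9694; e^(−k₂t) = e^(−1.042) = 0.3528.
C_B = 0.0857×4.33/(2.87−0.0857) × (0.9694−0.3528) = 0.1333×0.6166 = 0.08217 mol·L⁻¹.
C_A = C_{A0}e^(−k₁t) = 4.197 mol·L⁻¹, so C_C = C_{A0}−C_A−C_B = 0.05046 mol·L⁻¹; C_B/C_C = 1.63.

1.63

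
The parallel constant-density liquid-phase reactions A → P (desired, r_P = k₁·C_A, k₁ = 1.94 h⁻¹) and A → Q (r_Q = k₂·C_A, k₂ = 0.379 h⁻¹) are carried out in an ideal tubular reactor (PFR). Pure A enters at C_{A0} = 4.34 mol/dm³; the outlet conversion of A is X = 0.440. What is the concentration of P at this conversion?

1.60 mol/dm³

C_A = C_{A0}(1−X) = 2.430 mol/dm³.
Both paths are first order in A, so the instantaneous fraction to P is constant: dC_P/d(−C_A) = k₁/(k₁+k₂) = 0.8366.
C_P = 0.8366·(C_{A0}−C_A) = 0.8366×1.910 = 1.60 mol/dm³.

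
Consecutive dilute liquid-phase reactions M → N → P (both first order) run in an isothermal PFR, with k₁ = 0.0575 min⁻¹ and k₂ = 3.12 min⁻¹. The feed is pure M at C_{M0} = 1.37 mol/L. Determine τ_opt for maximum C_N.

For first-order series the maximum of C_N occurs at τ_opt = ln(k₂/k₁)/(k₂−k₁).
= ln(3.12/0.0575)/(3.12−0.0575) = ln(54.26)/3.062 = 3.994/3.062 = 1.30 min.

1.30 min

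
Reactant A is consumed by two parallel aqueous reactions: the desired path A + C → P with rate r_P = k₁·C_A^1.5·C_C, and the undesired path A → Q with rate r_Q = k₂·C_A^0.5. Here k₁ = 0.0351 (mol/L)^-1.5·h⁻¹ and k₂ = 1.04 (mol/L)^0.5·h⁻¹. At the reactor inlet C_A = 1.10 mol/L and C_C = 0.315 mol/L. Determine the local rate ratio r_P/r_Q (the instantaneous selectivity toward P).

S_{P/Q} = r_P/r_Q = (k₁·C_A^1.5·C_C)/(k₂·C_A^0.5) = (k₁/k₂)·C_A·C_C.
= (0.0351×1.100^1.5×0.3150) / (1.04×1.100^0.5) = 0.01276/1.091 = 0.0117.
Since the desired path is higher order in A, keeping C_A high (PFR or concentrated feed) favours P.

0.0117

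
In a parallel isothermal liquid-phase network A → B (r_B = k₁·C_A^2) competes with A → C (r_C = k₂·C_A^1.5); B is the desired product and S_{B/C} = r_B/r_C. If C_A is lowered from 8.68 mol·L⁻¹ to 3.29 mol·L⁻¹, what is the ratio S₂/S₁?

S_{B/C} = (k₁/k₂)·C_A^0.5, so S₂/S₁ = (C_{A,2}/C_{A,1})^0.5.
= (3.29/8.68)^0.5 = (0.3790)^0.5 = 0.616.
Selectivity toward B falls as C_A falls — high-concentration operation is favoured.

0.616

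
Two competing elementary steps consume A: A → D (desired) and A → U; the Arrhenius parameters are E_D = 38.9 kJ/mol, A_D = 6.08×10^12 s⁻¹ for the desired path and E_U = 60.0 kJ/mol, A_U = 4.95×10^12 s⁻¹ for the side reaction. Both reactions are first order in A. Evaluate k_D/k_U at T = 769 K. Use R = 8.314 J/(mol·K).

33.3

Since both paths have the same order in A, the concentration cancels and S_{D/U} = k_D/k_U = (A_D/A_U)·exp[(E_U−E_D)/(RT)].
(E_U−E_D)/(RT) = (60.0−38.9)×10³/(8.314×769) = 21100/6393 = 3.300.
k_D/k_U = (6.08×10^12/4.95×10^12)·exp(3.300) = 1.228 × 27.12 = 33.3.
Since E_D < E_U, lowering the temperature improves selectivity toward D.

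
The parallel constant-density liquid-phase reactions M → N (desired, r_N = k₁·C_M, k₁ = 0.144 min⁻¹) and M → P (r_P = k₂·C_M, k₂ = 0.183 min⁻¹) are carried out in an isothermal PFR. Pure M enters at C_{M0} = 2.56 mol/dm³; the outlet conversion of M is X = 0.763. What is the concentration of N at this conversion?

C_M = C_{M0}(1−X) = 0.6067 mol/dm³.
Both paths are first order in M, so the instantaneous fraction to N is constant: dC_N/d(−C_M) = k₁/(k₁+k₂) = 0.4404.
C_N = 0.4404·(C_{M0}−C_M) = 0.4404×1.953 = 0.860 mol/dm³.

0.860 mol/dm³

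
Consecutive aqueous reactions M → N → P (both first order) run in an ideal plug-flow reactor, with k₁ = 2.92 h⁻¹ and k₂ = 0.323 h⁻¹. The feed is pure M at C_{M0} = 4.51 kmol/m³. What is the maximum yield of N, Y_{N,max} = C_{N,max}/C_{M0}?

For a first-order series the maximum intermediate yield is C_{N,max}/C_{M0} = (k₁/k₂)^[k₂/(k₂−k₁)].
= (2.92/0.323)^(0.323/(0.323−2.92)) = (9.040)^(-0.1244) = 0.7605.

0.760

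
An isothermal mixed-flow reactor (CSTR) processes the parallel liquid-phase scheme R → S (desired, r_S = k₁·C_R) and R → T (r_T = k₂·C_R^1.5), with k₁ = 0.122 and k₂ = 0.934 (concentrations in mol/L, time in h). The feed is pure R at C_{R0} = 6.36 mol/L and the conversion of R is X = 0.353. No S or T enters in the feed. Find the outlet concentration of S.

0.136 mol/L

Exit C_R = C_{R0}(1−X) = 6.36×0.647 = 4.115 mol/L.
In a CSTR the entire volume is at exit conditions, so r_S = 0.122×4.115 = 0.5020 and r_T = 0.934×4.115^1.5 = 7.796.
Fraction of consumed R going to S: r_S/(r_S+r_T) = 0.06050.
C_S = 0.06050·C_{R0}·X = 0.06050×6.36×0.353 = 0.136 mol/L.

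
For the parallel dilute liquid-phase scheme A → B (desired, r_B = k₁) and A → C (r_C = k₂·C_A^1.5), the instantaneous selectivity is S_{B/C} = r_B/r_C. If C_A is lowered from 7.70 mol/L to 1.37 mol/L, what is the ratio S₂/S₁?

13.3

S_{B/C} = (k₁/k₂)·C_A^-1.5, so S₂/S₁ = (C_{A,2}/C_{A,1})^-1.5.
= (1.37/7.70)^(-1.5) = (0.1779)^(-1.5) = 13.3.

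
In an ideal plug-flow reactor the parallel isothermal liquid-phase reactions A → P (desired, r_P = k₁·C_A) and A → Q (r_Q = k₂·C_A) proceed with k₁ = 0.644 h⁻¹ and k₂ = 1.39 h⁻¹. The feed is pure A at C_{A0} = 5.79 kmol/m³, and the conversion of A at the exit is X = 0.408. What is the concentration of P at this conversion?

0.748 kmol/m³

C_A = C_{A0}(1−X) = 3.428 kmol/m³.
Both paths are first order in A, so the instantaneous fraction to P is constant: dC_P/d(−C_A) = k₁/(k₁+k₂) = 0.3166.
C_P = 0.3166·(C_{A0}−C_A) = 0.3166×2.362 = 0.748 kmol/m³.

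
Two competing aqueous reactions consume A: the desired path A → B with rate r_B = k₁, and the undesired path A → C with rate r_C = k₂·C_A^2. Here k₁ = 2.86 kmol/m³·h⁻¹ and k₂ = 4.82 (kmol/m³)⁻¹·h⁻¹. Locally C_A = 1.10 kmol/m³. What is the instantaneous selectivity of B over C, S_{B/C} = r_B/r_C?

S_{B/C} = r_B/r_C = (k₁)/(k₂·C_A^2) = (k₁/k₂)·C_A^-2.
= (2.86) / (4.82×1.100^2) = 2.860/5.832 = 0.490.

0.490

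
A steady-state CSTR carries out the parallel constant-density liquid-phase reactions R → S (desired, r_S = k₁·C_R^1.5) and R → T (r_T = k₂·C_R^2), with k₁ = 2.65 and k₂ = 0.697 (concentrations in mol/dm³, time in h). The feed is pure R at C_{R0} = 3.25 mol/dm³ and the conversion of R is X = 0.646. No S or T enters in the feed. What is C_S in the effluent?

1.64 mol/dm³

Exit C_R = C_{R0}(1−X) = 3.25×0.354 = 1.150 mol/dm³.
In a CSTR the entire volume is at exit conditions, so r_S = 2.65×1.150^1.5 = 3.270 and r_T = 0.697×1.150^2 = 0.9226.
Fraction of consumed R going to S: r_S/(r_S+r_T) = 0.7800.
C_S = 0.7800·C_{R0}·X = 0.7800×3.25×0.646 = 1.64 mol/dm³.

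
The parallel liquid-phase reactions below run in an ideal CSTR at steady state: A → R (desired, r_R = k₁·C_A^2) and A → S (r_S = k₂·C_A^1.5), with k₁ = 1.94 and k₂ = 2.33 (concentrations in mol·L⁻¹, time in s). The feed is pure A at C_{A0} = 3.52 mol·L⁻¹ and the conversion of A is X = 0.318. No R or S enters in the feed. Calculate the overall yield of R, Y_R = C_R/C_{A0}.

0.179

Exit C_A = C_{A0}(1−X) = 3.52×0.682 = 2.401 mol·L⁻¹.
A CSTR operates uniformly at the exit composition, giving r_R = 11.18 and r_S = 8.667 (each k·C_A^n at C_A = 2.401).
Fraction of consumed A going to R: r_R/(r_R+r_S) = 0.5633.
C_R = 0.5633·C_{A0}·X = 0.5633×3.52×0.318 = 0.631 mol·L⁻¹; Y_R = C_R/C_{A0} = 0.179.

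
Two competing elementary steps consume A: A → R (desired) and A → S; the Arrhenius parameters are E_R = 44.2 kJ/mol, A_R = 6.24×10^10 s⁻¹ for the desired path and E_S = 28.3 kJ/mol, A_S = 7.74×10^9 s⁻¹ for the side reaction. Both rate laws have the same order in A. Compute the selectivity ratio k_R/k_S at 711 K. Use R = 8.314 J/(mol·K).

Since both paths have the same order in A, the concentration cancels and S_{R/S} = k_R/k_S = (A_R/A_S)·exp[(E_S−E_R)/(RT)].
(E_S−E_R)/(RT) = (28.3−44.2)×10³/(8.314×711) = -15900/5911 = -2.690.
k_R/k_S = (6.24×10^10/7.74×10^9)·exp(-2.690) = 8.062 × 0.06790 = 0.547.
Since E_R > E_S, raising the temperature improves selectivity toward R.

0.547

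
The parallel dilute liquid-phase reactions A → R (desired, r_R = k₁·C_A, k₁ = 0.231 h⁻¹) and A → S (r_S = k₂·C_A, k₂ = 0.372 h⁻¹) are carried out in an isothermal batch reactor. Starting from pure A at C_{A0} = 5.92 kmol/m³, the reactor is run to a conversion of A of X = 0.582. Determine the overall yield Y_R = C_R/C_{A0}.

C_A = C_{A0}(1−X) = 2.475 kmol/m³.
Both paths are first order in A, so the instantaneous fraction to R is constant: dC_R/d(−C_A) = k₁/(k₁+k₂) = 0.3831.
C_R = 0.3831·(C_{A0}−C_A) = 0.3831×3.445 = 1.32 kmol/m³.
Y_R = C_R/C_{A0} = 1.320/5.92 = 0.223.

0.223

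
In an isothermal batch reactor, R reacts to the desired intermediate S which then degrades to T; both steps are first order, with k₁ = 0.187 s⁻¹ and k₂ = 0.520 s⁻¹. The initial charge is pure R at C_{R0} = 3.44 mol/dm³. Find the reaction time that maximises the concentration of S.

3.07 s

The intermediate peaks when r₁ = r₂, i.e. k₁e^(−k₁t) = k₂e^(−k₂t), giving t_opt = ln(k₂/k₁)/(k₂−k₁).
= ln(0.520/0.187)/(0.520−0.187) = ln(2.781)/0.3330 = 1.023/0.3330 = 3.07 s.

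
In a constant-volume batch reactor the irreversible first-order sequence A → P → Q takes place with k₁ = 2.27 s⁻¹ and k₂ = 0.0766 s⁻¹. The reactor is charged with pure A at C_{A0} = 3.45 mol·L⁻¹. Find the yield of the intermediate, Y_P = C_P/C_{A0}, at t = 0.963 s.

For first-order series with pure A initially, C_P(t) = k₁C_{A0}/(k₂−k₁)·(e^(−k₁t) − e^(−k₂t)).
e^(−k₁t) = e^(−2.27×0.963) = e^(−2.186) = 0.1124; e^(−k₂t) = e^(−0.07377) = 0.9289.
C_P = 2.27×3.45/(0.0766−2.27) × (0.1124−0.9289) = (-3.570)×(-0.8165) = 2.915 mol·L⁻¹.
Y_P = C_P/C_{A0} = 2.915/3.45 = 0.845.

0.845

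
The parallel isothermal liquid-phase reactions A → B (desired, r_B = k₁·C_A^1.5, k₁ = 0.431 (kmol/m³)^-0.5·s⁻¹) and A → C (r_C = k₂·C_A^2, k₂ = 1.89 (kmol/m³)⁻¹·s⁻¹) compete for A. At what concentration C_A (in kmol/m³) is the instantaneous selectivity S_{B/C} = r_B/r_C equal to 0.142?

S_{B/C} = (k₁/k₂)·C_A^-0.5 ⇒ C_A = (S·k₂/k₁)^(-2).
= (0.142×1.89/0.431)^(-2) = (0.6227)^(-2) = 2.58 kmol/m³.

2.58 kmol/m³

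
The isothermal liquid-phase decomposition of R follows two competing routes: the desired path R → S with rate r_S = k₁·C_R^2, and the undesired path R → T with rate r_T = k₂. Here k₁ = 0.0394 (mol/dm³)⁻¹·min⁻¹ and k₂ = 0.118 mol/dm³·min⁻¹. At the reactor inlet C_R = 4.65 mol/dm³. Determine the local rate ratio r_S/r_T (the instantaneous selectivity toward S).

S_{S/T} = r_S/r_T = (k₁·C_R^2)/(k₂) = (k₁/k₂)·C_R^2.
= (0.0394×4.650^2) / (0.118) = 0.8519/0.1180 = 7.22.
Since the desired path is higher order in R, keeping C_R high (PFR or concentrated feed) favours S.

7.22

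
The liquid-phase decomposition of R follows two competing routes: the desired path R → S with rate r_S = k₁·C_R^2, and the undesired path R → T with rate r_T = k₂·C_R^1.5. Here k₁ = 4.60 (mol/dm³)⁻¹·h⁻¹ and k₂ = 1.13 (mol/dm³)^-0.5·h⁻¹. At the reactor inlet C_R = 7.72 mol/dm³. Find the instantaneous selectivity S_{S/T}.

S_{S/T} = r_S/r_T = (k₁·C_R^2)/(k₂·C_R^1.5) = (k₁/k₂)·C_R^0.5.
= (4.60×7.720^2) / (1.13×7.720^1.5) = 274.2/24.24 = 11.3.
Since the desired path is higher order in R, keeping C_R high (PFR or concentrated feed) favours S.

11.3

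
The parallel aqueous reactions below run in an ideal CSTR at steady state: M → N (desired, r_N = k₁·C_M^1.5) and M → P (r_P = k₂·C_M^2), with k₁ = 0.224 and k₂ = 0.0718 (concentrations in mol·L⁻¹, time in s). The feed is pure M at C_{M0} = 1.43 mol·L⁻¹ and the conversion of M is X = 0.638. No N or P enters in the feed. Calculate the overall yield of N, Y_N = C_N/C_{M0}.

0.518

Exit C_M = C_{M0}(1−X) = 1.43×0.362 = 0.5177 mol·L⁻¹.
A CSTR operates uniformly at the exit composition, giving r_N = 0.08343 and r_P = 0.01924 (each k·C_M^n at C_M = 0.5177).
Fraction of consumed M going to N: r_N/(r_N+r_P) = 0.8126.
C_N = 0.8126·C_{M0}·X = 0.8126×1.43×0.638 = 0.741 mol·L⁻¹; Y_N = C_N/C_{M0} = 0.518.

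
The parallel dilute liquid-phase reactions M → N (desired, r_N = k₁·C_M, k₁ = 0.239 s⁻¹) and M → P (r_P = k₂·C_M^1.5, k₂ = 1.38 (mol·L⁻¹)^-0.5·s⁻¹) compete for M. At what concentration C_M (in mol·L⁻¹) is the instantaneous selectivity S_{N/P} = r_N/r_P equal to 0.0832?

4.33 mol·L⁻¹

S_{N/P} = (k₁/k₂)·C_M^-0.5 ⇒ C_M = (S·k₂/k₁)^(-2).
= (0.0832×1.38/0.239)^(-2) = (0.4804)^(-2) = 4.33 mol·L⁻¹.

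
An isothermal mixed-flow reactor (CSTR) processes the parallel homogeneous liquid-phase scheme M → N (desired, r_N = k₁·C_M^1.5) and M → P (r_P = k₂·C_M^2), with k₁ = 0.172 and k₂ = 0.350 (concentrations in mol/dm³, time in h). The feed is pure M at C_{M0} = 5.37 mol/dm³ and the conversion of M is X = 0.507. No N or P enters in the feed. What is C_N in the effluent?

0.632 mol/dm³

Exit C_M = C_{M0}(1−X) = 5.37×0.493 = 2.647 mol/dm³.
A CSTR operates uniformly at the exit composition, giving r_N = 0.7409 and r_P = 2.453 (each k·C_M^n at C_M = 2.647).
Fraction of consumed M going to N: r_N/(r_N+r_P) = 0.2320.
C_N = 0.2320·C_{M0}·X = 0.2320×5.37×0.507 = 0.632 mol/dm³.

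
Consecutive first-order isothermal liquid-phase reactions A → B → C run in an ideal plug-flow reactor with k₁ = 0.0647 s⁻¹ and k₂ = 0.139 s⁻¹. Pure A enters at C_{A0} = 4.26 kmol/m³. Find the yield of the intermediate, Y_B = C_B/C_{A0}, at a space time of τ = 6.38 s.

0.218

The intermediate concentration in a first-order A→B→C sequence is C_B = k₁C_{A0}(e^(−k₁τ) − e^(−k₂τ))/(k₂−k₁).
e^(−k₁τ) = e^(−0.0647×6.38) = e^(−0.4128) = 0.6618; e^(−k₂τ) = e^(−0.8868) = 0.4120.
C_B = 0.0647×4.26/(0.139−0.0647) × (0.6618−0.4120) = 3.710×0.2498 = 0.9268 kmol/m³.
Y_B = C_B/C_{A0} = 0.9268/4.26 = 0.218.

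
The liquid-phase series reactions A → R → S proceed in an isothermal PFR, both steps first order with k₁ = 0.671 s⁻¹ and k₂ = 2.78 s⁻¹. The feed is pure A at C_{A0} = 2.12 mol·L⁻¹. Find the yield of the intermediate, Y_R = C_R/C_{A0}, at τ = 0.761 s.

0.153

Solving the coupled first-order balances gives C_R(τ) = [k₁/(k₂−k₁)]·C_{A0}·(e^(−k₁τ) − e^(−k₂τ)).
e^(−k₁τ) = e^(−0.671×0.761) = e^(−0.5106) = 0.6001; e^(−k₂τ) = e^(−2.116) = 0.1206.
C_R = 0.671×2.12/(2.78−0.671) × (0.6001−0.1206) = 0.6745×0.4796 = 0.3235 mol·L⁻¹.
Y_R = C_R/C_{A0} = 0.3235/2.12 = 0.153.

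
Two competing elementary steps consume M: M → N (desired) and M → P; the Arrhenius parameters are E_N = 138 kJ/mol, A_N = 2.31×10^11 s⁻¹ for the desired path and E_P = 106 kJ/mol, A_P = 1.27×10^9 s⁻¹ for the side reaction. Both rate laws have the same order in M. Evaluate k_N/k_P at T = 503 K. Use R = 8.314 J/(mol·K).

Since both paths have the same order in M, the concentration cancels and S_{N/P} = k_N/k_P = (A_N/A_P)·exp[(E_P−E_N)/(RT)].
(E_P−E_N)/(RT) = (106−138)×10³/(8.314×503) = -32000/4182 = -7.652.
k_N/k_P = (2.31×10^11/1.27×10^9)·exp(-7.652) = 181.9 × 4.751×10^-4 = 0.0864.

0.0864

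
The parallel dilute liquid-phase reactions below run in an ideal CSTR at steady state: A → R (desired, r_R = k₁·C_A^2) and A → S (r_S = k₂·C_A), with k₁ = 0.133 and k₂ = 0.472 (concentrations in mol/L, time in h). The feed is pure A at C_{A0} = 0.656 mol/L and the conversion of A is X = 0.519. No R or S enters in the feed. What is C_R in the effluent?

0.0278 mol/L

Exit C_A = C_{A0}(1−X) = 0.656×0.481 = 0.3155 mol/L.
Rates in a CSTR are evaluated at the outlet concentration: r_R = 0.133×0.3155^2 = 0.01324, r_S = 0.472×0.3155 = 0.1489.
Fraction of consumed A going to R: r_R/(r_R+r_S) = 0.08165.
C_R = 0.08165·C_{A0}·X = 0.08165×0.656×0.519 = 0.0278 mol/L.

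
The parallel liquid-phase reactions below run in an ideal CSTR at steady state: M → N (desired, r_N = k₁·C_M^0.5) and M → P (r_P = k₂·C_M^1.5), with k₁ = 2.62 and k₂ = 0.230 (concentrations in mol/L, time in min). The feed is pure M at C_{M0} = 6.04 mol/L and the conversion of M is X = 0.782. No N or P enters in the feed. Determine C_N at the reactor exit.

4.23 mol/L

Exit C_M = C_{M0}(1−X) = 6.04×0.218 = 1.317 mol/L.
Rates in a CSTR are evaluated at the outlet concentration: r_N = 2.62×1.317^0.5 = 3.006, r_P = 0.230×1.317^1.5 = 0.3475.
Fraction of consumed M going to N: r_N/(r_N+r_P) = 0.8964.
C_N = 0.8964·C_{M0}·X = 0.8964×6.04×0.782 = 4.23 mol/L.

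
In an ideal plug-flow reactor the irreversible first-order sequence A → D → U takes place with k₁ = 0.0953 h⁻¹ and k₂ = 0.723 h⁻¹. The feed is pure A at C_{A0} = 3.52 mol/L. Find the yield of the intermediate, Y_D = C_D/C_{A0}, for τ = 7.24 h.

The intermediate concentration in a first-order A→B→C sequence is C_D = k₁C_{A0}(e^(−k₁τ) − e^(−k₂τ))/(k₂−k₁).
e^(−k₁τ) = e^(−0.0953×7.24) = e^(−0.6900) = 0.5016; e^(−k₂τ) = e^(−5.235) = 0.005329.
C_D = 0.0953×3.52/(0.723−0.0953) × (0.5016−0.005329) = 0.5344×0.4963 = 0.2652 mol/L.
Y_D = C_D/C_{A0} = 0.2652/3.52 = 0.0753.

0.0753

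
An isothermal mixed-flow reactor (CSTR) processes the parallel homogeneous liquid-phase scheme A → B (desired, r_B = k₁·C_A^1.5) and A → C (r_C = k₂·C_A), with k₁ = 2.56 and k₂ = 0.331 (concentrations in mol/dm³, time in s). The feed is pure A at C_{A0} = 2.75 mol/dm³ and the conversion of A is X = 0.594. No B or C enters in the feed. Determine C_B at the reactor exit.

Exit C_A = C_{A0}(1−X) = 2.75×0.406 = 1.117 mol/dm³.
Rates in a CSTR are evaluated at the outlet concentration: r_B = 2.56×1.117^1.5 = 3.020, r_C = 0.331×1.117 = 0.3696.
Fraction of consumed A going to B: r_B/(r_B+r_C) = 0.8910.
C_B = 0.8910·C_{A0}·X = 0.8910×2.75×0.594 = 1.46 mol/dm³.

1.46 mol/dm³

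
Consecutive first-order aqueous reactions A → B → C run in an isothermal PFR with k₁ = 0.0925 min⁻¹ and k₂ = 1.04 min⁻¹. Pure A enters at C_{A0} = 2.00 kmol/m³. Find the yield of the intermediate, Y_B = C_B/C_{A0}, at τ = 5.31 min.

0.0593

For first-order series with pure A initially, C_B(τ) = k₁C_{A0}/(k₂−k₁)·(e^(−k₁τ) − e^(−k₂τ)).
e^(−k₁τ) = e^(−0.0925×5.31) = e^(−0.4912) = 0.6119; e^(−k₂τ) = e^(−5.522) = 0.003996.
C_B = 0.0925×2.00/(1.04−0.0925) × (0.6119−0.003996) = 0.1953×0.6079 = 0.1187 kmol/m³.
Y_B = C_B/C_{A0} = 0.1187/2.00 = 0.0593.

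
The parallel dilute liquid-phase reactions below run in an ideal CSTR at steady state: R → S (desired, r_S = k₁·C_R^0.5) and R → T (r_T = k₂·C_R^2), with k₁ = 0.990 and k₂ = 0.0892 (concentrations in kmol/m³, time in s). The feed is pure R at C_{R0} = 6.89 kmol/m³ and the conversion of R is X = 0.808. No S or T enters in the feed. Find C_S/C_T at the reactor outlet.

Exit C_R = C_{R0}(1−X) = 6.89×0.192 = 1.323 kmol/m³.
Rates in a CSTR are evaluated at the outlet concentration: r_S = 0.990×1.323^0.5 = 1.139, r_T = 0.0892×1.323^2 = 0.1561.
Overall selectivity = C_S/C_T = r_Sτ/(r_Tτ) = r_S/r_T = 7.29.

7.29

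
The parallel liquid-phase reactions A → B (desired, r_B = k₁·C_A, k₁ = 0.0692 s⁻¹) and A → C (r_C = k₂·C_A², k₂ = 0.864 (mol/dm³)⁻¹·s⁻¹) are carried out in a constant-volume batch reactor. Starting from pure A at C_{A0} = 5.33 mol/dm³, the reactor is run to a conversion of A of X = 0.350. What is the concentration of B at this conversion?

C_A = C_{A0}(1−X) = 3.465 mol/dm³.
Along a PFR/batch, dC_B/dC_A = −r_B/(r_B+r_C) = −k₁/(k₁+k₂·C_A).
Integrating from C_{A0} to C_A: C_B = (0.0692/0.864)·ln[(0.0692+0.864·5.33)/(0.0692+0.864·3.46)] = 0.08009·ln(4.674/3.063) = 0.03387 mol/dm³.

0.0339 mol/dm³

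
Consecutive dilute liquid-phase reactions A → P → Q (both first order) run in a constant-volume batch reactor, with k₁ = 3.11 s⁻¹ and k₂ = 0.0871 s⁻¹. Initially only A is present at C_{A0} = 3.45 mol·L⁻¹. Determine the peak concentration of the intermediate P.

3.11 mol·L⁻¹

At the optimum, C_{P,max}/C_{A0} = (k₁/k₂)^[k₂/(k₂−k₁)].
= (3.11/0.0871)^(0.0871/(0.0871−3.11)) = (35.71)^(-0.02881) = 0.9021.
C_{P,max} = 0.9021×3.45 = 3.11 mol·L⁻¹.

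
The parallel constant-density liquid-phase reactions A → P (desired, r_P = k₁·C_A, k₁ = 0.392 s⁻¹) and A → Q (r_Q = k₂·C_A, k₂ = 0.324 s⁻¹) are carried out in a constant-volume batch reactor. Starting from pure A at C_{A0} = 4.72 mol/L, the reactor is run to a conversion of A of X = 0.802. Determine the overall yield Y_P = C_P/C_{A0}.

C_A = C_{A0}(1−X) = 0.9346 mol/L.
Both paths are first order in A, so the instantaneous fraction to P is constant: dC_P/d(−C_A) = k₁/(k₁+k₂) = 0.5475.
C_P = 0.5475·(C_{A0}−C_A) = 0.5475×3.785 = 2.07 mol/L.
Y_P = C_P/C_{A0} = 2.072/4.72 = 0.439.

0.439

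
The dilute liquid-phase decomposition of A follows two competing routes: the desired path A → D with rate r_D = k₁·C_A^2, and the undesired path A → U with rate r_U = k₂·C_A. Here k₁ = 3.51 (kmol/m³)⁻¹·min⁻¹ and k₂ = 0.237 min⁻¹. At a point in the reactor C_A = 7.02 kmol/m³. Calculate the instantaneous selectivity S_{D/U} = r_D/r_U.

S_{D/U} = r_D/r_U = (k₁·C_A^2)/(k₂·C_A) = (k₁/k₂)·C_A.
= (3.51×7.020^2) / (0.237×7.020) = 173.0/1.664 = 104.

104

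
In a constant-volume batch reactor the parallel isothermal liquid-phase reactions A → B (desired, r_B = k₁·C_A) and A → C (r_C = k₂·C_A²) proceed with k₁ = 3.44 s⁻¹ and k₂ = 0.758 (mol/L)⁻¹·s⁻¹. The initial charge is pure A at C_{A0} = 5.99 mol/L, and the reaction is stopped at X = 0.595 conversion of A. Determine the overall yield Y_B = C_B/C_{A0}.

C_A = C_{A0}(1−X) = 2.426 mol/L.
Along a PFR/batch, dC_B/dC_A = −r_B/(r_B+r_C) = −k₁/(k₁+k₂·C_A).
Integrating from C_{A0} to C_A: C_B = (3.44/0.758)·ln[(3.44+0.758·5.99)/(3.44+0.758·2.43)] = 4.538·ln(7.980/5.279) = 1.876 mol/L.
Y_B = C_B/C_{A0} = 1.876/5.99 = 0.313.

0.313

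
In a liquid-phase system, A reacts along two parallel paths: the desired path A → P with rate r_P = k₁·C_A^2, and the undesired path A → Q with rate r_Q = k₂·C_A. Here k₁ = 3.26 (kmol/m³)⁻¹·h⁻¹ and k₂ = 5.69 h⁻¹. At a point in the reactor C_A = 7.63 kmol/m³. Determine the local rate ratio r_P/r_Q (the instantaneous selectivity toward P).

S_{P/Q} = r_P/r_Q = (k₁·C_A^2)/(k₂·C_A) = (k₁/k₂)·C_A.
= (3.26×7.630^2) / (5.69×7.630) = 189.8/43.41 = 4.37.
Since the desired path is higher order in A, keeping C_A high (PFR or concentrated feed) favours P.

4.37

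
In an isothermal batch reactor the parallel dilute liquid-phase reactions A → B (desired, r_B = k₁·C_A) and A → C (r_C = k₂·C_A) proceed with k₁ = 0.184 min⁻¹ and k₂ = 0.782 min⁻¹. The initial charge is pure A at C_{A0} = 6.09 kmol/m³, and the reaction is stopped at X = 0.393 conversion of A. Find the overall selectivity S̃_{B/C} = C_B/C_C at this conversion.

C_A = C_{A0}(1−X) = 3.697 kmol/m³.
Both paths are first order in A, so the instantaneous fraction to B is constant: dC_B/d(−C_A) = k₁/(k₁+k₂) = 0.1905.
C_B = 0.1905·(C_{A0}−C_A) = 0.1905×2.393 = 0.456 kmol/m³.
C_C = (C_{A0}−C_A)−C_B = 1.937 kmol/m³; S̃_{B/C} = 0.4559/1.937 = 0.235.

0.235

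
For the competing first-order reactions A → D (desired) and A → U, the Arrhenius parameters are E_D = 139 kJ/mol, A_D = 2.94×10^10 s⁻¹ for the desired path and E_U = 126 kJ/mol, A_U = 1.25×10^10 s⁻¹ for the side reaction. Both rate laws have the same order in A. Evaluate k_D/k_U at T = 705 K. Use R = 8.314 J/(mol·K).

Since both paths have the same order in A, the concentration cancels and S_{D/U} = k_D/k_U = (A_D/A_U)·exp[(E_U−E_D)/(RT)].
(E_U−E_D)/(RT) = (126−139)×10³/(8.314×705) = -13000/5861 = -2.218.
k_D/k_U = (2.94×10^10/1.25×10^10)·exp(-2.218) = 2.352 × 0.1088 = 0.256.

0.256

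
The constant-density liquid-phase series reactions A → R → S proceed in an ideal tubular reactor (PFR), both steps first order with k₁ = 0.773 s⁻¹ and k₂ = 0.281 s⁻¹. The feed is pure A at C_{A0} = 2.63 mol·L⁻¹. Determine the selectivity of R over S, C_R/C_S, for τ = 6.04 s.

For first-order series with pure A initially, C_R(τ) = k₁C_{A0}/(k₂−k₁)·(e^(−k₁τ) − e^(−k₂τ)).
e^(−k₁τ) = e^(−0.773×6.04) = e^(−4.669) = 0.009382; e^(−k₂τ) = e^(−1.697) = 0.1832.
C_R = 0.773×2.63/(0.281−0.773) × (0.009382−0.1832) = (-4.132)×(-0.1738) = 0.7182 mol·L⁻¹.
C_A = C_{A0}e^(−k₁τ) = 0.02468 mol·L⁻¹, so C_S = C_{A0}−C_A−C_R = 1.887 mol·L⁻¹; C_R/C_S = 0.381.

0.381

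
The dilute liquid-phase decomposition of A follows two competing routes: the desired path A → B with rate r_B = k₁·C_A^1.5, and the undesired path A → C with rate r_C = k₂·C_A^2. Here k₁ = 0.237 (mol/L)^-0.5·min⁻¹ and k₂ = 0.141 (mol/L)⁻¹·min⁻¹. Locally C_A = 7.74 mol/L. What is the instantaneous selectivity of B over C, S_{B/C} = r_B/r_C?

0.604

S_{B/C} = r_B/r_C = (k₁·C_A^1.5)/(k₂·C_A^2) = (k₁/k₂)·C_A^-0.5.
= (0.237×7.740^1.5) / (0.141×7.740^2) = 5.103/8.447 = 0.604.
The undesired path is higher order in A, so low C_A (CSTR or dilute feed) favours B.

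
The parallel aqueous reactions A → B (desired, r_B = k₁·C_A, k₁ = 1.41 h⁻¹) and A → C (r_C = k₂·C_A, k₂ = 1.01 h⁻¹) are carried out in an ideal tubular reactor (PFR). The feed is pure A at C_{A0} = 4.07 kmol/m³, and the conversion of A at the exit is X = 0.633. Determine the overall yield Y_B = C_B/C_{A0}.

C_A = C_{A0}(1−X) = 1.494 kmol/m³.
Both paths are first order in A, so the instantaneous fraction to B is constant: dC_B/d(−C_A) = k₁/(k₁+k₂) = 0.5826.
C_B = 0.5826·(C_{A0}−C_A) = 0.5826×2.576 = 1.50 kmol/m³.
Y_B = C_B/C_{A0} = 1.501/4.07 = 0.369.

0.369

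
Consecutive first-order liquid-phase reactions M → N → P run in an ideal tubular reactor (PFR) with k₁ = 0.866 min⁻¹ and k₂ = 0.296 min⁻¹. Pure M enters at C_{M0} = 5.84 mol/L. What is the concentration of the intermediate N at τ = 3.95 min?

For first-order series with pure M initially, C_N(τ) = k₁C_{M0}/(k₂−k₁)·(e^(−k₁τ) − e^(−k₂τ)).
e^(−k₁τ) = e^(−0.866×3.95) = e^(−3.421) = 0.03269; e^(−k₂τ) = e^(−1.169) = 0.3106.
C_N = 0.866×5.84/(0.296−0.866) × (0.03269−0.3106) = (-8.873)×(-0.2779) = 2.466 mol/L.

2.47 mol/L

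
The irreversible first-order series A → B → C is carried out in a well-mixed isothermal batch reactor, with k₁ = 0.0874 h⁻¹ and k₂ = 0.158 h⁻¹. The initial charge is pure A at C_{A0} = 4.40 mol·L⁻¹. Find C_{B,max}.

Evaluating C_B at t_opt = ln(k₂/k₁)/(k₂−k₁) gives C_{B,max}/C_{A0} = (k₁/k₂)^[k₂/(k₂−k₁)].
= (0.0874/0.158)^(0.158/(0.158−0.0874)) = (0.5532)^(2.238) = 0.2658.
C_{B,max} = 0.2658×4.40 = 1.17 mol·L⁻¹.

1.17 mol·L⁻¹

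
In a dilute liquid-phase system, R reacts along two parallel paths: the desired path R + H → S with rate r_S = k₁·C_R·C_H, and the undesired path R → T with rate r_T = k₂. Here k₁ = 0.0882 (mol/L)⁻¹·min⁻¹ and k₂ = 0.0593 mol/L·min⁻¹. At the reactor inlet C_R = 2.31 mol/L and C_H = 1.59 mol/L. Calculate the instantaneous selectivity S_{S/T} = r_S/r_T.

5.46

S_{S/T} = r_S/r_T = (k₁·C_R·C_H)/(k₂) = (k₁/k₂)·C_R·C_H.
= (0.0882×2.310×1.590) / (0.0593) = 0.3239/0.05930 = 5.46.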